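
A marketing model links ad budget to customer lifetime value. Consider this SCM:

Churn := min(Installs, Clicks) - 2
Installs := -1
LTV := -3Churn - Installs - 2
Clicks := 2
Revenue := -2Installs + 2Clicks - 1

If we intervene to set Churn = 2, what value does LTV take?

do(Churn=2) replaces the equation Churn := min(Installs, Clicks) - 2 with the constant Churn = 2.
LTV = -3Churn - Installs - 2  [with Churn=2, Installs=-1]  = -7

-7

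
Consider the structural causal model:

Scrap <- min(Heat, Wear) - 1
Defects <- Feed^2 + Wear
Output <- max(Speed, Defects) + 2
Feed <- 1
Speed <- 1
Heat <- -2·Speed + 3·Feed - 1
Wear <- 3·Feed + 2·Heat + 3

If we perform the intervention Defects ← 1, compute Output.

Under do(Defects=1), the mechanism Defects <- Feed^2 + Wear is discarded; Defects is fixed at 1.
Output = max(Speed, Defects) + 2  [with Speed=1, Defects=1]  = 3

3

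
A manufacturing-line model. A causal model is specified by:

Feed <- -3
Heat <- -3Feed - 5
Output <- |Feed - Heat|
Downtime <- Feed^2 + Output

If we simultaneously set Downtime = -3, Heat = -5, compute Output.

Setting Downtime = -3, Heat = -5 by intervention discards those variables' equations.
Output = |Feed - Heat|  [with Feed=-3, Heat=-5]  = 2

2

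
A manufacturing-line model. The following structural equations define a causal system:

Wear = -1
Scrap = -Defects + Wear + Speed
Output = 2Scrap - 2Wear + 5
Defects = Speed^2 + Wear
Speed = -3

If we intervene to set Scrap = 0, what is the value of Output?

Intervening sets Scrap = 0 and removes its equation (Scrap = -Defects + Wear + Speed).
Output = 2Scrap - 2Wear + 5  [with Scrap=0, Wear=-1]  = 7

7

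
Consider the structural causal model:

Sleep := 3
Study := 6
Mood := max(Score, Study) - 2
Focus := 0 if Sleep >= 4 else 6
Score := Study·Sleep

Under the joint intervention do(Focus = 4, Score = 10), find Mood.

8

Setting Focus = 4, Score = 10 by intervention discards those variables' equations.
Mood = max(Score, Study) - 2  [with Score=10, Study=6]  = 8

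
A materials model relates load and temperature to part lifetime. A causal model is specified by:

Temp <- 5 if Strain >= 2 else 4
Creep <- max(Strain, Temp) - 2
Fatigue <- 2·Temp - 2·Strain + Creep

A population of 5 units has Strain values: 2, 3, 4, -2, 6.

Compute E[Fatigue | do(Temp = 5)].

8

Every unit gets Temp=5 under the intervention. Fatigue values become 9, 7, 5, 17, 2; E[Fatigue|do(Temp=5)] = 8.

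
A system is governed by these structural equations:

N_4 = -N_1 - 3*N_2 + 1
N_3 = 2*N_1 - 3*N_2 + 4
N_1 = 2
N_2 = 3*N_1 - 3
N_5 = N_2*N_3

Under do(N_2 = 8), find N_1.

Under do(N_2=8), the mechanism N_2 = 3*N_1 - 3 is discarded; N_2 is fixed at 8.
N_1 is not downstream of the intervention, so its value is determined by the original equations.

2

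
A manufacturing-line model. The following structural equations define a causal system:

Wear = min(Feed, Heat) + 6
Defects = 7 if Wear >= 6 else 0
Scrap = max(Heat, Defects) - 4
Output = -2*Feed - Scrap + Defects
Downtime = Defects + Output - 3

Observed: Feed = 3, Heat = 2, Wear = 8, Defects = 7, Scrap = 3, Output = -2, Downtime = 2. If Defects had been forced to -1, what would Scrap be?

Intervening sets Defects = -1 and removes its equation (Defects = 7 if Wear >= 6 else 0).
Scrap = max(Heat, Defects) - 4  [with Heat=2, Defects=-1]  = -2

-2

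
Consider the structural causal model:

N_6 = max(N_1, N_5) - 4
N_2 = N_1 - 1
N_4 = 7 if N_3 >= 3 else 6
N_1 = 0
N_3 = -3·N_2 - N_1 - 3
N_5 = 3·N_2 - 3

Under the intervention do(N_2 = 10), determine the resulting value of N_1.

0

Under do(N_2=10), the mechanism N_2 = N_1 - 1 is discarded; N_2 is fixed at 10.
N_1 is not downstream of the intervention, so its value is determined by the original equations.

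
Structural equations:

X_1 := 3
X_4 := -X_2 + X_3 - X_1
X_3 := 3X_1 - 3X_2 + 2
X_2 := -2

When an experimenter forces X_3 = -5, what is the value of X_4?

The intervention breaks the incoming arrows to X_3: X_3 := 3X_1 - 3X_2 + 2 no longer applies, and X_3 = -5.
X_4 = -X_2 + X_3 - X_1  [with X_2=-2, X_3=-5, X_1=3]  = -6

-6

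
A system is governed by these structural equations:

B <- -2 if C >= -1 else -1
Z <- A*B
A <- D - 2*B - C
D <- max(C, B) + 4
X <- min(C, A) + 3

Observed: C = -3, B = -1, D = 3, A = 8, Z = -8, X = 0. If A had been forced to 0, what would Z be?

0

Intervening sets A = 0 and removes its equation (A <- D - 2*B - C).
B = -2 if C >= -1 else -1  [with C=-3]  = -1
Z = A*B  [with A=0, B=-1]  = 0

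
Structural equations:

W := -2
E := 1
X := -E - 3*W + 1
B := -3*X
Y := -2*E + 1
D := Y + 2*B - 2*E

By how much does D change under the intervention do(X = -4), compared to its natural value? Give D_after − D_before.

The intervention breaks the incoming arrows to X: X := -E - 3*W + 1 no longer applies, and X = -4.
B = -3*X  [with X=-4]  = 12
Y = -2*E + 1  [with E=1]  = -1
D = Y + 2*B - 2*E  [with Y=-1, B=12, E=1]  = 21
Without intervention: X = -E - 3*W + 1  [with E=1, W=-2]  = 6; B = -3*X  [with X=6]  = -18; Y = -2*E + 1  [with E=1]  = -1; D = Y + 2*B - 2*E  [with Y=-1, B=-18, E=1]  = -39.
Change = 21 − (-39) = 60.

60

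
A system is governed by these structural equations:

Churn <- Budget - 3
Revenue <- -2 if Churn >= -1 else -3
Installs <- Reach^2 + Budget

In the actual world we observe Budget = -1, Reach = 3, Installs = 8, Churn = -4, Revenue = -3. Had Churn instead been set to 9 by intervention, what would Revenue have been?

Intervening sets Churn = 9 and removes its equation (Churn <- Budget - 3).
Revenue = -2 if Churn >= -1 else -3  [with Churn=9]  = -2

-2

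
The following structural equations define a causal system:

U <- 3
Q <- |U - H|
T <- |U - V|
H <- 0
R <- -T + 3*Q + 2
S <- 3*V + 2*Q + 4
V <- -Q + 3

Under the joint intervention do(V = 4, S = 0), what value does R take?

Under do(V = 4, S = 0), each intervened variable's structural equation is replaced by its fixed value.
Q = |U - H|  [with U=3, H=0]  = 3
T = |U - V|  [with U=3, V=4]  = 1
R = -T + 3*Q + 2  [with T=1, Q=3]  = 10

10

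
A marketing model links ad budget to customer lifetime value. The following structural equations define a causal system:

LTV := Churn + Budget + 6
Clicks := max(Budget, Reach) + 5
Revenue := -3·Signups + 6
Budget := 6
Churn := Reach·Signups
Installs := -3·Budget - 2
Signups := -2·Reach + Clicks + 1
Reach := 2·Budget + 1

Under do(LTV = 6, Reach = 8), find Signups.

Under do(LTV = 6, Reach = 8), each intervened variable's structural equation is replaced by its fixed value.
Clicks = max(Budget, Reach) + 5  [with Budget=6, Reach=8]  = 13
Signups = -2·Reach + Clicks + 1  [with Reach=8, Clicks=13]  = -2

-2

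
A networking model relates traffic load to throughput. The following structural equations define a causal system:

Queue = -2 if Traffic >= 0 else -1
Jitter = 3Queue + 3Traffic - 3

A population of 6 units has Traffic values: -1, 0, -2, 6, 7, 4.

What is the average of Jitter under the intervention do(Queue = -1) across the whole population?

Every unit gets Queue=-1 under the intervention. Jitter values become -9, -6, -12, 12, 15, 6; E[Jitter|do(Queue=-1)] = 1.

1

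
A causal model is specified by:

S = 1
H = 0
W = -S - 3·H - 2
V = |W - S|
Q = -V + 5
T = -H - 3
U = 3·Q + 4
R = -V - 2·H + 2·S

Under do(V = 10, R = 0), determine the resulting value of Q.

-5

The joint intervention fixes V = 10, R = 0, removing each variable's own equation.
Q = -V + 5  [with V=10]  = -5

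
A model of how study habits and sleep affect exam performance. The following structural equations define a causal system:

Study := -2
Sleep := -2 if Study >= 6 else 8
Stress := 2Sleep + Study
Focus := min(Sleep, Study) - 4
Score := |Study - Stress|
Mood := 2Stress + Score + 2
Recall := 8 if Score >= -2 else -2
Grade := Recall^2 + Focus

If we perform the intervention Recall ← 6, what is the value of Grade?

do(Recall=6) replaces the equation Recall := 8 if Score >= -2 else -2 with the constant Recall = 6.
Sleep = -2 if Study >= 6 else 8  [with Study=-2]  = 8
Focus = min(Sleep, Study) - 4  [with Sleep=8, Study=-2]  = -6
Grade = Recall^2 + Focus  [with Recall=6, Focus=-6]  = 30

30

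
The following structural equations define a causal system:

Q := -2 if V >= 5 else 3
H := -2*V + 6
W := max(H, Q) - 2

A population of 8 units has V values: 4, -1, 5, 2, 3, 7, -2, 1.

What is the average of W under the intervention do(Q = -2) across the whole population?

0.25

do(Q=-2) breaks Q's dependence on V. With Q=-2 fixed, W across the units is -4, 6, -4, 0, -2, -4, 8, 2, mean 0.25.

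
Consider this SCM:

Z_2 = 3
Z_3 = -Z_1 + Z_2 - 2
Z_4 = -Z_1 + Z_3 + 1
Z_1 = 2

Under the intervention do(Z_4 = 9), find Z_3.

-1

Under do(Z_4=9), the mechanism Z_4 = -Z_1 + Z_3 + 1 is discarded; Z_4 is fixed at 9.
Since Z_3 is not a descendant of the intervened variable, it is unaffected.
Z_3 = -Z_1 + Z_2 - 2  [with Z_1=2, Z_2=3]  = -1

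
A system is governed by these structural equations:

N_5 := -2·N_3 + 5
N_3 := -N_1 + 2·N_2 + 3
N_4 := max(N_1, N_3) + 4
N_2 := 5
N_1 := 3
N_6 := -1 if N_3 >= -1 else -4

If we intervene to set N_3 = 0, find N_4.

7

The intervention breaks the incoming arrows to N_3: N_3 := -N_1 + 2·N_2 + 3 no longer applies, and N_3 = 0.
N_4 = max(N_1, N_3) + 4  [with N_1=3, N_3=0]  = 7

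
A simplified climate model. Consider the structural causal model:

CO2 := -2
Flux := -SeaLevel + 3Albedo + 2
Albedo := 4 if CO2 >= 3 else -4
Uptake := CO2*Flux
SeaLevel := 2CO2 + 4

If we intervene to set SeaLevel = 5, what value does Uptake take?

do(SeaLevel=5) replaces the equation SeaLevel := 2CO2 + 4 with the constant SeaLevel = 5.
Albedo = 4 if CO2 >= 3 else -4  [with CO2=-2]  = -4
Flux = -SeaLevel + 3Albedo + 2  [with SeaLevel=5, Albedo=-4]  = -15
Uptake = CO2*Flux  [with CO2=-2, Flux=-15]  = 30

30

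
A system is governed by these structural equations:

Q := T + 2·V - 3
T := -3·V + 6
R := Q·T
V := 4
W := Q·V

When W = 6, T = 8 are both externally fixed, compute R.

104

Setting W = 6, T = 8 by intervention discards those variables' equations.
Q = T + 2·V - 3  [with T=8, V=4]  = 13
R = Q·T  [with Q=13, T=8]  = 104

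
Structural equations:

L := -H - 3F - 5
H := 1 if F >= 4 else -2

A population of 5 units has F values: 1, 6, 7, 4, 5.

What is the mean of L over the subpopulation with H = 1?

-22.5

E[L|H=1] averages over only the 4 units with H=1 (F = 6, 7, 4, 5): L = -24, -27, -18, -21, mean -22.5.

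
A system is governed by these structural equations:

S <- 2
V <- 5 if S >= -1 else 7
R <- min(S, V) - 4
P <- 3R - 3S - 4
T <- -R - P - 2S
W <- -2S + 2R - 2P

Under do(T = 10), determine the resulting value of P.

The intervention breaks the incoming arrows to T: T <- -R - P - 2S no longer applies, and T = 10.
Since P is not a descendant of the intervened variable, it is unaffected.
V = 5 if S >= -1 else 7  [with S=2]  = 5
R = min(S, V) - 4  [with S=2, V=5]  = -2
P = 3R - 3S - 4  [with R=-2, S=2]  = -16

-16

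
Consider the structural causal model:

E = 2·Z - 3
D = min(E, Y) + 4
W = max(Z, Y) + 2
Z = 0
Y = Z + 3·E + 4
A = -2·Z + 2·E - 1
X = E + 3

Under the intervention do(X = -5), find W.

The intervention breaks the incoming arrows to X: X = E + 3 no longer applies, and X = -5.
W is not downstream of the intervention, so its value is determined by the original equations.
E = 2·Z - 3  [with Z=0]  = -3
Y = Z + 3·E + 4  [with Z=0, E=-3]  = -5
W = max(Z, Y) + 2  [with Z=0, Y=-5]  = 2

2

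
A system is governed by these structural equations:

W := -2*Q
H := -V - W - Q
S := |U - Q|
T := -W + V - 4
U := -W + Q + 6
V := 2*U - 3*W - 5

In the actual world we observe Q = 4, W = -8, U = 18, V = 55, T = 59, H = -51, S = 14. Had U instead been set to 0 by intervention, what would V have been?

The intervention breaks the incoming arrows to U: U := -W + Q + 6 no longer applies, and U = 0.
W = -2*Q  [with Q=4]  = -8
V = 2*U - 3*W - 5  [with U=0, W=-8]  = 19

19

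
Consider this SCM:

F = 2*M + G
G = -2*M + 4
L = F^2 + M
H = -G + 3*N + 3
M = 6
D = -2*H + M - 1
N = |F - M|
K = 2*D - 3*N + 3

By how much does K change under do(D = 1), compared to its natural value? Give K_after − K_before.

60

Intervening sets D = 1 and removes its equation (D = -2*H + M - 1).
G = -2*M + 4  [with M=6]  = -8
F = 2*M + G  [with M=6, G=-8]  = 4
N = |F - M|  [with F=4, M=6]  = 2
K = 2*D - 3*N + 3  [with D=1, N=2]  = -1
Without intervention: G = -2*M + 4  [with M=6]  = -8; F = 2*M + G  [with M=6, G=-8]  = 4; N = |F - M|  [with F=4, M=6]  = 2; H = -G + 3*N + 3  [with G=-8, N=2]  = 17; D = -2*H + M - 1  [with H=17, M=6]  = -29; K = 2*D - 3*N + 3  [with D=-29, N=2]  = -61.
Change = -1 − (-61) = 60.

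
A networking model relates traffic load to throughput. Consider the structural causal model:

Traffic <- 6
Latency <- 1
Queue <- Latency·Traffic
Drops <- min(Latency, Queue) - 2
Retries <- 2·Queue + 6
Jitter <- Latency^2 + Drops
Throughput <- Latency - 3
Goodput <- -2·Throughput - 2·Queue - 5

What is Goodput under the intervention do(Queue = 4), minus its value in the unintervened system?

4

The intervention breaks the incoming arrows to Queue: Queue <- Latency·Traffic no longer applies, and Queue = 4.
Throughput = Latency - 3  [with Latency=1]  = -2
Goodput = -2·Throughput - 2·Queue - 5  [with Throughput=-2, Queue=4]  = -9
Without intervention: Queue = Latency·Traffic  [with Latency=1, Traffic=6]  = 6; Throughput = Latency - 3  [with Latency=1]  = -2; Goodput = -2·Throughput - 2·Queue - 5  [with Throughput=-2, Queue=6]  = -13.
Change = -9 − (-13) = 4.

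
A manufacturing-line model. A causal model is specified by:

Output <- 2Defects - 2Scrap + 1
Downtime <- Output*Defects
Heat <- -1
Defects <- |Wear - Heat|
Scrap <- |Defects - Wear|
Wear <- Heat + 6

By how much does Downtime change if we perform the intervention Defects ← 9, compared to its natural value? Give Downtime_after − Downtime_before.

33

The intervention breaks the incoming arrows to Defects: Defects <- |Wear - Heat| no longer applies, and Defects = 9.
Wear = Heat + 6  [with Heat=-1]  = 5
Scrap = |Defects - Wear|  [with Defects=9, Wear=5]  = 4
Output = 2Defects - 2Scrap + 1  [with Defects=9, Scrap=4]  = 11
Downtime = Output*Defects  [with Output=11, Defects=9]  = 99
Without intervention: Wear = Heat + 6  [with Heat=-1]  = 5; Defects = |Wear - Heat|  [with Wear=5, Heat=-1]  = 6; Scrap = |Defects - Wear|  [with Defects=6, Wear=5]  = 1; Output = 2Defects - 2Scrap + 1  [with Defects=6, Scrap=1]  = 11; Downtime = Output*Defects  [with Output=11, Defects=6]  = 66.
Change = 99 − 66 = 33.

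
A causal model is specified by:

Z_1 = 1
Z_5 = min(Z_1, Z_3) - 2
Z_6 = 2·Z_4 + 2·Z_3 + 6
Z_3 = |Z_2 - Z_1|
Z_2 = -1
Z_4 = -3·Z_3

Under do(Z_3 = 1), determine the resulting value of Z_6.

The intervention breaks the incoming arrows to Z_3: Z_3 = |Z_2 - Z_1| no longer applies, and Z_3 = 1.
Z_4 = -3·Z_3  [with Z_3=1]  = -3
Z_6 = 2·Z_4 + 2·Z_3 + 6  [with Z_4=-3, Z_3=1]  = 2

2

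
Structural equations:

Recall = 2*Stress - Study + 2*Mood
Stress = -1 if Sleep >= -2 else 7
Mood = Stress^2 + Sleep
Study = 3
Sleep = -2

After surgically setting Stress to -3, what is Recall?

5

do(Stress=-3) replaces the equation Stress = -1 if Sleep >= -2 else 7 with the constant Stress = -3.
Mood = Stress^2 + Sleep  [with Stress=-3, Sleep=-2]  = 7
Recall = 2*Stress - Study + 2*Mood  [with Stress=-3, Study=3, Mood=7]  = 5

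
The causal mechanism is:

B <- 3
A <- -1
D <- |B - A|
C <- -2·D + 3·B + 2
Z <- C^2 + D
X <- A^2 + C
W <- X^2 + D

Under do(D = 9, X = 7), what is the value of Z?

58

The joint intervention fixes D = 9, X = 7, removing each variable's own equation.
C = -2·D + 3·B + 2  [with D=9, B=3]  = -7
Z = C^2 + D  [with C=-7, D=9]  = 58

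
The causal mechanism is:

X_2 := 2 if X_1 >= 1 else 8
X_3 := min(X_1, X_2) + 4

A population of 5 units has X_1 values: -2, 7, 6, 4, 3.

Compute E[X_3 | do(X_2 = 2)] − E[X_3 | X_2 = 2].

Every unit gets X_2=2 under the intervention. X_3 values become 2, 6, 6, 6, 6; E[X_3|do(X_2=2)] = 5.2.
Observing X_2=2 restricts to units where X_2's equation naturally yields 2: X_1 ∈ {7, 6, 4, 3}. In that subpopulation X_3 = 6, 6, 6, 6, mean 6.
Difference = 5.2 − 6 = -0.8.

-0.8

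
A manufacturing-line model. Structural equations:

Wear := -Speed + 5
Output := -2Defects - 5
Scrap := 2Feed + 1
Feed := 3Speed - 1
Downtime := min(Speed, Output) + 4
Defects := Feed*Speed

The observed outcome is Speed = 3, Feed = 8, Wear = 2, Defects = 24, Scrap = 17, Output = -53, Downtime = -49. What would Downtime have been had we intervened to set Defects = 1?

-3

The intervention breaks the incoming arrows to Defects: Defects := Feed*Speed no longer applies, and Defects = 1.
Output = -2Defects - 5  [with Defects=1]  = -7
Downtime = min(Speed, Output) + 4  [with Speed=3, Output=-7]  = -3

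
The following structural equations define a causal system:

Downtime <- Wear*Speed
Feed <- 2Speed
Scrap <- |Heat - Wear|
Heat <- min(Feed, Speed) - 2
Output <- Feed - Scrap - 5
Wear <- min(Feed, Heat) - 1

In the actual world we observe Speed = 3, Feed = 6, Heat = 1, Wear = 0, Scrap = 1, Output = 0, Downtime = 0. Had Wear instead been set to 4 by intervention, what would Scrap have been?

3

Intervening sets Wear = 4 and removes its equation (Wear <- min(Feed, Heat) - 1).
Feed = 2Speed  [with Speed=3]  = 6
Heat = min(Feed, Speed) - 2  [with Feed=6, Speed=3]  = 1
Scrap = |Heat - Wear|  [with Heat=1, Wear=4]  = 3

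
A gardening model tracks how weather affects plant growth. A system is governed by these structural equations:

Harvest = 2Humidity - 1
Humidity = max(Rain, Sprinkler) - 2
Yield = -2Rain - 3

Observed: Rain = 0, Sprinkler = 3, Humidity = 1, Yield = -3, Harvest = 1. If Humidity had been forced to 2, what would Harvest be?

3

do(Humidity=2) replaces the equation Humidity = max(Rain, Sprinkler) - 2 with the constant Humidity = 2.
Harvest = 2Humidity - 1  [with Humidity=2]  = 3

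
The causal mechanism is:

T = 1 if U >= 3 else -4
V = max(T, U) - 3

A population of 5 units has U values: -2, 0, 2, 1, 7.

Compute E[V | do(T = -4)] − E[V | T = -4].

1.35

do(T=-4) breaks T's dependence on U. With T=-4 fixed, V across the units is -5, -3, -1, -2, 4, mean -1.4.
Conditioning on T=-4 selects the 4 unit(s) with U ∈ {-2, 0, 2, 1}. Their V values: -5, -3, -1, -2. Mean = -2.75.
Difference = -1.4 − (-2.75) = 1.35.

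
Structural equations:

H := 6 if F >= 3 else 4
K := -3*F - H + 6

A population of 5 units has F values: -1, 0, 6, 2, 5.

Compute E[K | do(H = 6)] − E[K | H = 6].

9.3

do(H=6) breaks H's dependence on F. With H=6 fixed, K across the units is 3, 0, -18, -6, -15, mean -7.2.
Observing H=6 restricts to units where H's equation naturally yields 6: F ∈ {6, 5}. In that subpopulation K = -18, -15, mean -16.5.
Difference = -7.2 − (-16.5) = 9.3.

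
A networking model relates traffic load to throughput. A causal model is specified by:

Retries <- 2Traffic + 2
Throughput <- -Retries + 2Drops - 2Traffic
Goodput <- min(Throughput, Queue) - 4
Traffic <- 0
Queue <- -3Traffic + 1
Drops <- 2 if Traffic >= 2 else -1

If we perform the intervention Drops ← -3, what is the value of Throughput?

do(Drops=-3) replaces the equation Drops <- 2 if Traffic >= 2 else -1 with the constant Drops = -3.
Retries = 2Traffic + 2  [with Traffic=0]  = 2
Throughput = -Retries + 2Drops - 2Traffic  [with Retries=2, Drops=-3, Traffic=0]  = -8

-8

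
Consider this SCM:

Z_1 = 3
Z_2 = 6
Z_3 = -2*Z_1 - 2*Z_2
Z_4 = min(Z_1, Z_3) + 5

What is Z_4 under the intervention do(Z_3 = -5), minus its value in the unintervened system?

13

The intervention breaks the incoming arrows to Z_3: Z_3 = -2*Z_1 - 2*Z_2 no longer applies, and Z_3 = -5.
Z_4 = min(Z_1, Z_3) + 5  [with Z_1=3, Z_3=-5]  = 0
Without intervention: Z_3 = -2*Z_1 - 2*Z_2  [with Z_1=3, Z_2=6]  = -18; Z_4 = min(Z_1, Z_3) + 5  [with Z_1=3, Z_3=-18]  = -13.
Change = 0 − (-13) = 13.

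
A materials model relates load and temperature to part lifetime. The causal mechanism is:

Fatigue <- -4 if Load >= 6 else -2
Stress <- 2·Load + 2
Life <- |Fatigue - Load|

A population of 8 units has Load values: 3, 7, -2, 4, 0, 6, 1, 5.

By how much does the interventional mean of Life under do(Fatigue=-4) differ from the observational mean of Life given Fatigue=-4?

-3.5

do(Fatigue=-4) breaks Fatigue's dependence on Load. With Fatigue=-4 fixed, Life across the units is 7, 11, 2, 8, 4, 10, 5, 9, mean 7.
Conditioning on Fatigue=-4 selects the 2 unit(s) with Load ∈ {7, 6}. Their Life values: 11, 10. Mean = 10.5.
Difference = 7 − 10.5 = -3.5.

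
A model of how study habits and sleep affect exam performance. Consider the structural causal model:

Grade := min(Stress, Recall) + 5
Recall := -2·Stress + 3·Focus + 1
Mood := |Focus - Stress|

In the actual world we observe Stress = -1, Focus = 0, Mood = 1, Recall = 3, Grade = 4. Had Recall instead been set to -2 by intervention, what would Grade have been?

Intervening sets Recall = -2 and removes its equation (Recall := -2·Stress + 3·Focus + 1).
Grade = min(Stress, Recall) + 5  [with Stress=-1, Recall=-2]  = 3

3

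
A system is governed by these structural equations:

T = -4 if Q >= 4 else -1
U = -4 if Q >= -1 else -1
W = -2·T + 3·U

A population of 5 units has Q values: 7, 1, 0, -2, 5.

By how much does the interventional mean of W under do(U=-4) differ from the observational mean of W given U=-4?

-0.6

do(U=-4) breaks U's dependence on Q. With U=-4 fixed, W across the units is -4, -10, -10, -10, -4, mean -7.6.
Conditioning on U=-4 selects the 4 unit(s) with Q ∈ {7, 1, 0, 5}. Their W values: -4, -10, -10, -4. Mean = -7.
Difference = -7.6 − (-7) = -0.6.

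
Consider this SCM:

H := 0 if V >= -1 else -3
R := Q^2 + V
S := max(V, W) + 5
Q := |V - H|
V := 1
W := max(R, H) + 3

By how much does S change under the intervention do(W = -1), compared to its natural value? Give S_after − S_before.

The intervention breaks the incoming arrows to W: W := max(R, H) + 3 no longer applies, and W = -1.
S = max(V, W) + 5  [with V=1, W=-1]  = 6
Without intervention: H = 0 if V >= -1 else -3  [with V=1]  = 0; Q = |V - H|  [with V=1, H=0]  = 1; R = Q^2 + V  [with Q=1, V=1]  = 2; W = max(R, H) + 3  [with R=2, H=0]  = 5; S = max(V, W) + 5  [with V=1, W=5]  = 10.
Change = 6 − 10 = -4.

-4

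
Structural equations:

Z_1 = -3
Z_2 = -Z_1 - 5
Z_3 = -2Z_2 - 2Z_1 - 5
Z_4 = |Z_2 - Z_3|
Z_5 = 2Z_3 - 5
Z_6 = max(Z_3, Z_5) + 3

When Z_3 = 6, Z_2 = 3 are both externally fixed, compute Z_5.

7

Setting Z_3 = 6, Z_2 = 3 by intervention discards those variables' equations.
Z_5 = 2Z_3 - 5  [with Z_3=6]  = 7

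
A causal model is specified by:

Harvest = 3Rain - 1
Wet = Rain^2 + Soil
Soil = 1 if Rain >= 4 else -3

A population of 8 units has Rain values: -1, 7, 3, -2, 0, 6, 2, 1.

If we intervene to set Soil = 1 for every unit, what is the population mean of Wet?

Under do(Soil=1), Soil's equation is replaced by Soil=1 for every unit. Per-unit Wet: 2, 50, 10, 5, 1, 37, 5, 2. Mean = 14.

14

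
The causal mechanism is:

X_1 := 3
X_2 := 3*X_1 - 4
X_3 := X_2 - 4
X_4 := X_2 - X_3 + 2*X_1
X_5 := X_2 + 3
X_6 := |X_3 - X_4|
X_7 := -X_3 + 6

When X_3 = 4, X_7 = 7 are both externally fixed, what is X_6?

3

Under do(X_3 = 4, X_7 = 7), each intervened variable's structural equation is replaced by its fixed value.
X_2 = 3*X_1 - 4  [with X_1=3]  = 5
X_4 = X_2 - X_3 + 2*X_1  [with X_2=5, X_3=4, X_1=3]  = 7
X_6 = |X_3 - X_4|  [with X_3=4, X_4=7]  = 3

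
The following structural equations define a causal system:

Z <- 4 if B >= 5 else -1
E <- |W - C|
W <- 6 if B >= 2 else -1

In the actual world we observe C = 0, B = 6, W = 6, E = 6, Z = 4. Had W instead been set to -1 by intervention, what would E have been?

The intervention breaks the incoming arrows to W: W <- 6 if B >= 2 else -1 no longer applies, and W = -1.
E = |W - C|  [with W=-1, C=0]  = 1

1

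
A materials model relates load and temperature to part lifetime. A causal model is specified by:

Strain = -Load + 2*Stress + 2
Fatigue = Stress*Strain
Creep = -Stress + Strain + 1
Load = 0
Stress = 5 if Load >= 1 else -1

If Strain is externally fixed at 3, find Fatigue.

do(Strain=3) replaces the equation Strain = -Load + 2*Stress + 2 with the constant Strain = 3.
Stress = 5 if Load >= 1 else -1  [with Load=0]  = -1
Fatigue = Stress*Strain  [with Stress=-1, Strain=3]  = -3

-3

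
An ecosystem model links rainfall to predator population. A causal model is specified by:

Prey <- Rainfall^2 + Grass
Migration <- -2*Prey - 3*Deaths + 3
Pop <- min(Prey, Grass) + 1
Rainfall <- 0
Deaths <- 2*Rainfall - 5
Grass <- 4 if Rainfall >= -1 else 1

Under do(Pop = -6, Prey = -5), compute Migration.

28

Under do(Pop = -6, Prey = -5), each intervened variable's structural equation is replaced by its fixed value.
Deaths = 2*Rainfall - 5  [with Rainfall=0]  = -5
Migration = -2*Prey - 3*Deaths + 3  [with Prey=-5, Deaths=-5]  = 28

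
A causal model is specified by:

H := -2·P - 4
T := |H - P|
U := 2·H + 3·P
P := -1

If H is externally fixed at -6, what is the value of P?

-1

Under do(H=-6), the mechanism H := -2·P - 4 is discarded; H is fixed at -6.
P is not downstream of the intervention, so its value is determined by the original equations.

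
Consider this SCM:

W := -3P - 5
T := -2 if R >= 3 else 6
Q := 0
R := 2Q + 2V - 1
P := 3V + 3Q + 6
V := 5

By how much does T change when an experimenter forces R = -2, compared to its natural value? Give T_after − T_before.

Under do(R=-2), the mechanism R := 2Q + 2V - 1 is discarded; R is fixed at -2.
T = -2 if R >= 3 else 6  [with R=-2]  = 6
Without intervention: R = 2Q + 2V - 1  [with Q=0, V=5]  = 9; T = -2 if R >= 3 else 6  [with R=9]  = -2.
Change = 6 − (-2) = 8.

8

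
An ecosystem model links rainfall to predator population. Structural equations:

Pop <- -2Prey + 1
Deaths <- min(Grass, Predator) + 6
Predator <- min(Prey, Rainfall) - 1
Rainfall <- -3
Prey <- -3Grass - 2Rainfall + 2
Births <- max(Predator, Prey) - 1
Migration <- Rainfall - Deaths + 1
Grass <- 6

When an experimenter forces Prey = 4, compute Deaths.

2

The intervention breaks the incoming arrows to Prey: Prey <- -3Grass - 2Rainfall + 2 no longer applies, and Prey = 4.
Predator = min(Prey, Rainfall) - 1  [with Prey=4, Rainfall=-3]  = -4
Deaths = min(Grass, Predator) + 6  [with Grass=6, Predator=-4]  = 2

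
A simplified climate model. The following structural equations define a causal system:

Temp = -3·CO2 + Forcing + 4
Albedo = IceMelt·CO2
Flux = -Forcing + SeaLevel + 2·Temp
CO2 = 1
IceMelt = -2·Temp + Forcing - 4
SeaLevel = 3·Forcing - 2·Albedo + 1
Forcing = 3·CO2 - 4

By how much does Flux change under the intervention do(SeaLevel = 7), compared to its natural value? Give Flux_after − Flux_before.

Intervening sets SeaLevel = 7 and removes its equation (SeaLevel = 3·Forcing - 2·Albedo + 1).
Forcing = 3·CO2 - 4  [with CO2=1]  = -1
Temp = -3·CO2 + Forcing + 4  [with CO2=1, Forcing=-1]  = 0
Flux = -Forcing + SeaLevel + 2·Temp  [with Forcing=-1, SeaLevel=7, Temp=0]  = 8
Without intervention: Forcing = 3·CO2 - 4  [with CO2=1]  = -1; Temp = -3·CO2 + Forcing + 4  [with CO2=1, Forcing=-1]  = 0; IceMelt = -2·Temp + Forcing - 4  [with Temp=0, Forcing=-1]  = -5; Albedo = IceMelt·CO2  [with IceMelt=-5, CO2=1]  = -5; SeaLevel = 3·Forcing - 2·Albedo + 1  [with Forcing=-1, Albedo=-5]  = 8; Flux = -Forcing + SeaLevel + 2·Temp  [with Forcing=-1, SeaLevel=8, Temp=0]  = 9.
Change = 8 − 9 = -1.

-1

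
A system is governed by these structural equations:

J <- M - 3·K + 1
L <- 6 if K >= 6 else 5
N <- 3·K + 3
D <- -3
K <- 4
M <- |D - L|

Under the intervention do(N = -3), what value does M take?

8

do(N=-3) replaces the equation N <- 3·K + 3 with the constant N = -3.
M is not downstream of the intervention, so its value is determined by the original equations.
L = 6 if K >= 6 else 5  [with K=4]  = 5
M = |D - L|  [with D=-3, L=5]  = 8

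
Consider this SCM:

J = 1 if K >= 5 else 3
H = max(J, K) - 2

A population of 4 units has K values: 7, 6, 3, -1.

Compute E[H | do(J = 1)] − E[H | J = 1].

Every unit gets J=1 under the intervention. H values become 5, 4, 1, -1; E[H|do(J=1)] = 2.25.
E[H|J=1] averages over only the 2 units with J=1 (K = 7, 6): H = 5, 4, mean 4.5.
Difference = 2.25 − 4.5 = -2.25.

-2.25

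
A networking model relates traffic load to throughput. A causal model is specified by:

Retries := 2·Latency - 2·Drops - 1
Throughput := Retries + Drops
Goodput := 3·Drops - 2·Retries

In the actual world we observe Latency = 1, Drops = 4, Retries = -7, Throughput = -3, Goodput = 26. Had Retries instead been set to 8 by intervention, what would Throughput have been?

12

The intervention breaks the incoming arrows to Retries: Retries := 2·Latency - 2·Drops - 1 no longer applies, and Retries = 8.
Throughput = Retries + Drops  [with Retries=8, Drops=4]  = 12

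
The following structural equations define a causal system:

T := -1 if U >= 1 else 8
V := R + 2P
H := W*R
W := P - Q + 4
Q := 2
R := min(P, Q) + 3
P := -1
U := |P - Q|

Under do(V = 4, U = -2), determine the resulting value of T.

8

Under do(V = 4, U = -2), each intervened variable's structural equation is replaced by its fixed value.
T = -1 if U >= 1 else 8  [with U=-2]  = 8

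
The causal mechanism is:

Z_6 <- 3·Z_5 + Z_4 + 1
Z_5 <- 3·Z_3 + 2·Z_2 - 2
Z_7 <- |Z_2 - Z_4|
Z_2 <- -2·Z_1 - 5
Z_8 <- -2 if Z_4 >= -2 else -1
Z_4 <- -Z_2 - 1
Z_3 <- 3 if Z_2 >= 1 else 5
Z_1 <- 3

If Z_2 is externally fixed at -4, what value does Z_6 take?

Under do(Z_2=-4), the mechanism Z_2 <- -2·Z_1 - 5 is discarded; Z_2 is fixed at -4.
Z_3 = 3 if Z_2 >= 1 else 5  [with Z_2=-4]  = 5
Z_4 = -Z_2 - 1  [with Z_2=-4]  = 3
Z_5 = 3·Z_3 + 2·Z_2 - 2  [with Z_3=5, Z_2=-4]  = 5
Z_6 = 3·Z_5 + Z_4 + 1  [with Z_5=5, Z_4=3]  = 19

19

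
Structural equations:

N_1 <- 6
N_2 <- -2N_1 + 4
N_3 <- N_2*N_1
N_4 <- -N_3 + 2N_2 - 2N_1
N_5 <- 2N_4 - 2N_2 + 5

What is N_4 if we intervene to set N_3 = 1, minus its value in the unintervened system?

The intervention breaks the incoming arrows to N_3: N_3 <- N_2*N_1 no longer applies, and N_3 = 1.
N_2 = -2N_1 + 4  [with N_1=6]  = -8
N_4 = -N_3 + 2N_2 - 2N_1  [with N_3=1, N_2=-8, N_1=6]  = -29
Without intervention: N_2 = -2N_1 + 4  [with N_1=6]  = -8; N_3 = N_2*N_1  [with N_2=-8, N_1=6]  = -48; N_4 = -N_3 + 2N_2 - 2N_1  [with N_3=-48, N_2=-8, N_1=6]  = 20.
Change = -29 − 20 = -49.

-49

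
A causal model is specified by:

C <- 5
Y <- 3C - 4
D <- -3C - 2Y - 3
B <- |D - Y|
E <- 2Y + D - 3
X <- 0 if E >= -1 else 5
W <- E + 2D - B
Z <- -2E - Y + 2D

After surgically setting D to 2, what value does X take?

The intervention breaks the incoming arrows to D: D <- -3C - 2Y - 3 no longer applies, and D = 2.
Y = 3C - 4  [with C=5]  = 11
E = 2Y + D - 3  [with Y=11, D=2]  = 21
X = 0 if E >= -1 else 5  [with E=21]  = 0

0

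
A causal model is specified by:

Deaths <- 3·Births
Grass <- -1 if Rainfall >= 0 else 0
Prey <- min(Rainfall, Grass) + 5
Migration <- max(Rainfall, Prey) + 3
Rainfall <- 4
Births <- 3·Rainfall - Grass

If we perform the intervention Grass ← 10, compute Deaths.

6

do(Grass=10) replaces the equation Grass <- -1 if Rainfall >= 0 else 0 with the constant Grass = 10.
Births = 3·Rainfall - Grass  [with Rainfall=4, Grass=10]  = 2
Deaths = 3·Births  [with Births=2]  = 6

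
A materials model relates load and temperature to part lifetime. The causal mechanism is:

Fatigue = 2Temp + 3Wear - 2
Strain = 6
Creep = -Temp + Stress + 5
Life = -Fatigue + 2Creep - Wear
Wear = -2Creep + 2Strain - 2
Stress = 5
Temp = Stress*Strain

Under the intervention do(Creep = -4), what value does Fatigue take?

Under do(Creep=-4), the mechanism Creep = -Temp + Stress + 5 is discarded; Creep is fixed at -4.
Temp = Stress*Strain  [with Stress=5, Strain=6]  = 30
Wear = -2Creep + 2Strain - 2  [with Creep=-4, Strain=6]  = 18
Fatigue = 2Temp + 3Wear - 2  [with Temp=30, Wear=18]  = 112

112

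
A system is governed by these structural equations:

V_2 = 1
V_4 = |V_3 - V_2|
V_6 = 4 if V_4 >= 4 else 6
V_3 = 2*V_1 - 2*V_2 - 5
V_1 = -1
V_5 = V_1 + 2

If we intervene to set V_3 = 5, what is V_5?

1

do(V_3=5) replaces the equation V_3 = 2*V_1 - 2*V_2 - 5 with the constant V_3 = 5.
V_5 is not downstream of the intervention, so its value is determined by the original equations.
V_5 = V_1 + 2  [with V_1=-1]  = 1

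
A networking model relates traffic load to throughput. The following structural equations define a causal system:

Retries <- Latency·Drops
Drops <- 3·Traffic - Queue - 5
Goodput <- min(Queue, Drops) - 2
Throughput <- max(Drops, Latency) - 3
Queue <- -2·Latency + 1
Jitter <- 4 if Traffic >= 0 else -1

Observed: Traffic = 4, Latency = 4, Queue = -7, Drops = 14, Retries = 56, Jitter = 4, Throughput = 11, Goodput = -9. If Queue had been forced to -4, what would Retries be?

do(Queue=-4) replaces the equation Queue <- -2·Latency + 1 with the constant Queue = -4.
Drops = 3·Traffic - Queue - 5  [with Traffic=4, Queue=-4]  = 11
Retries = Latency·Drops  [with Latency=4, Drops=11]  = 44

44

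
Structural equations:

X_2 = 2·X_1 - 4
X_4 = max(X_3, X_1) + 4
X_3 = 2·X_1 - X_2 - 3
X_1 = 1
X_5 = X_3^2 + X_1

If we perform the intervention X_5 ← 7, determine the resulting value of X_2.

-2

Under do(X_5=7), the mechanism X_5 = X_3^2 + X_1 is discarded; X_5 is fixed at 7.
No directed path runs from X_5 to X_2, so X_2 keeps its natural value.
X_2 = 2·X_1 - 4  [with X_1=1]  = -2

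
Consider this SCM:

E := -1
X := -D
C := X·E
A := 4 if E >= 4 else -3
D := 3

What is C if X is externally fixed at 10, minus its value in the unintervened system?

-13

The intervention breaks the incoming arrows to X: X := -D no longer applies, and X = 10.
C = X·E  [with X=10, E=-1]  = -10
Without intervention: X = -D  [with D=3]  = -3; C = X·E  [with X=-3, E=-1]  = 3.
Change = -10 − 3 = -13.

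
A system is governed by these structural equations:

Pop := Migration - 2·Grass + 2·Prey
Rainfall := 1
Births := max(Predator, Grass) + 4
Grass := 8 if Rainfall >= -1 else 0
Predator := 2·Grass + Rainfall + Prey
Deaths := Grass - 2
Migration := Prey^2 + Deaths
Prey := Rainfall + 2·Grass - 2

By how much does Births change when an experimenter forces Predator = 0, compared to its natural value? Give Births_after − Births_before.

Intervening sets Predator = 0 and removes its equation (Predator := 2·Grass + Rainfall + Prey).
Grass = 8 if Rainfall >= -1 else 0  [with Rainfall=1]  = 8
Births = max(Predator, Grass) + 4  [with Predator=0, Grass=8]  = 12
Without intervention: Grass = 8 if Rainfall >= -1 else 0  [with Rainfall=1]  = 8; Prey = Rainfall + 2·Grass - 2  [with Rainfall=1, Grass=8]  = 15; Predator = 2·Grass + Rainfall + Prey  [with Grass=8, Rainfall=1, Prey=15]  = 32; Births = max(Predator, Grass) + 4  [with Predator=32, Grass=8]  = 36.
Change = 12 − 36 = -24.

-24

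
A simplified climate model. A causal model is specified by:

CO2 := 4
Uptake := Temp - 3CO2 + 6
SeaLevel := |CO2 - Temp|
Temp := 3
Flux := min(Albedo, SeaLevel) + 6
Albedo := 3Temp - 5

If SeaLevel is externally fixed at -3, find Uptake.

-3

Under do(SeaLevel=-3), the mechanism SeaLevel := |CO2 - Temp| is discarded; SeaLevel is fixed at -3.
Since Uptake is not a descendant of the intervened variable, it is unaffected.
Uptake = Temp - 3CO2 + 6  [with Temp=3, CO2=4]  = -3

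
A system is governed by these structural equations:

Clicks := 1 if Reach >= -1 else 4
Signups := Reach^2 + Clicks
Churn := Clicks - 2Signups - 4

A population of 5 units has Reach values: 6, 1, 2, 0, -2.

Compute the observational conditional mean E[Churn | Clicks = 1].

Observing Clicks=1 restricts to units where Clicks's equation naturally yields 1: Reach ∈ {6, 1, 2, 0}. In that subpopulation Churn = -77, -7, -13, -5, mean -25.5.

-25.5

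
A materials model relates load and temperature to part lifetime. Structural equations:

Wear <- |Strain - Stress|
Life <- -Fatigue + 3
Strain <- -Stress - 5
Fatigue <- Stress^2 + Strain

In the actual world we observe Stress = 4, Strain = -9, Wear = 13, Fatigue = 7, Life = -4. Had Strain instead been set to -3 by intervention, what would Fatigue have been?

Under do(Strain=-3), the mechanism Strain <- -Stress - 5 is discarded; Strain is fixed at -3.
Fatigue = Stress^2 + Strain  [with Stress=4, Strain=-3]  = 13

13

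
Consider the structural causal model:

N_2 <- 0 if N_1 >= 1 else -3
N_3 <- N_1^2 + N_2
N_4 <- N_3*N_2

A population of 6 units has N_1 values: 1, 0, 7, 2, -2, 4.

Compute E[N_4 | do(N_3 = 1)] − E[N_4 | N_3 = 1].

The intervention sets N_3=1 in all 6 units regardless of N_1. Recomputing N_4 per unit gives 0, -3, 0, 0, -3, 0; average -1.
Observing N_3=1 restricts to units where N_3's equation naturally yields 1: N_1 ∈ {1, -2}. In that subpopulation N_4 = 0, -3, mean -1.5.
Difference = -1 − (-1.5) = 0.5.

0.5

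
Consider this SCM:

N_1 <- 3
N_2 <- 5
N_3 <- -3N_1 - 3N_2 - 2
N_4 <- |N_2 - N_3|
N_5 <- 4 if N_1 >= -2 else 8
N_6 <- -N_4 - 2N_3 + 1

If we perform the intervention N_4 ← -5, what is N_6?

58

Under do(N_4=-5), the mechanism N_4 <- |N_2 - N_3| is discarded; N_4 is fixed at -5.
N_3 = -3N_1 - 3N_2 - 2  [with N_1=3, N_2=5]  = -26
N_6 = -N_4 - 2N_3 + 1  [with N_4=-5, N_3=-26]  = 58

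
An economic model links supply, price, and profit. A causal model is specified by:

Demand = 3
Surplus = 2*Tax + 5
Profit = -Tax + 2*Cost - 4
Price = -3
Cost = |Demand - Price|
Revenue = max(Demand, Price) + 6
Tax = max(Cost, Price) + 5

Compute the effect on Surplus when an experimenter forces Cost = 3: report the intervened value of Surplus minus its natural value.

-6

The intervention breaks the incoming arrows to Cost: Cost = |Demand - Price| no longer applies, and Cost = 3.
Tax = max(Cost, Price) + 5  [with Cost=3, Price=-3]  = 8
Surplus = 2*Tax + 5  [with Tax=8]  = 21
Without intervention: Cost = |Demand - Price|  [with Demand=3, Price=-3]  = 6; Tax = max(Cost, Price) + 5  [with Cost=6, Price=-3]  = 11; Surplus = 2*Tax + 5  [with Tax=11]  = 27.
Change = 21 − 27 = -6.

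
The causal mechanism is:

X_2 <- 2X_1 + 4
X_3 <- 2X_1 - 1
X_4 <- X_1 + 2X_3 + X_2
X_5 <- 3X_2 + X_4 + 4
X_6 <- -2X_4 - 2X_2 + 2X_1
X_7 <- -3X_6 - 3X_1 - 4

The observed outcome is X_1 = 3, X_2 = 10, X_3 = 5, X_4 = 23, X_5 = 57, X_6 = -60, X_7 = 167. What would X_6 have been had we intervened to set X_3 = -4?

The intervention breaks the incoming arrows to X_3: X_3 <- 2X_1 - 1 no longer applies, and X_3 = -4.
X_2 = 2X_1 + 4  [with X_1=3]  = 10
X_4 = X_1 + 2X_3 + X_2  [with X_1=3, X_3=-4, X_2=10]  = 5
X_6 = -2X_4 - 2X_2 + 2X_1  [with X_4=5, X_2=10, X_1=3]  = -24

-24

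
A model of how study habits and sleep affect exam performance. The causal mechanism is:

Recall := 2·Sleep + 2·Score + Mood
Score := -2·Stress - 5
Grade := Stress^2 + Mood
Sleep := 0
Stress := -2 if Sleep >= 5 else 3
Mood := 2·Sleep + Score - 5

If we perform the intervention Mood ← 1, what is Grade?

10

Under do(Mood=1), the mechanism Mood := 2·Sleep + Score - 5 is discarded; Mood is fixed at 1.
Stress = -2 if Sleep >= 5 else 3  [with Sleep=0]  = 3
Grade = Stress^2 + Mood  [with Stress=3, Mood=1]  = 10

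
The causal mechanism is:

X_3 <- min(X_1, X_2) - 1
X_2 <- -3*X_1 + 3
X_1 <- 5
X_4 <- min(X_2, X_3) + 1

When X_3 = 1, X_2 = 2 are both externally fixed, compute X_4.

The joint intervention fixes X_3 = 1, X_2 = 2, removing each variable's own equation.
X_4 = min(X_2, X_3) + 1  [with X_2=2, X_3=1]  = 2

2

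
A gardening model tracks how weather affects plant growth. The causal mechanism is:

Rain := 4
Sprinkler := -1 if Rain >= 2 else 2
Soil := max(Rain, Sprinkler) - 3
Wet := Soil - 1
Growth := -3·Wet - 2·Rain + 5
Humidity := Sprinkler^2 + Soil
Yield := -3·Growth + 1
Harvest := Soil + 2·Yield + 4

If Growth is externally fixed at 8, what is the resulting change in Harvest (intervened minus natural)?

do(Growth=8) replaces the equation Growth := -3·Wet - 2·Rain + 5 with the constant Growth = 8.
Sprinkler = -1 if Rain >= 2 else 2  [with Rain=4]  = -1
Soil = max(Rain, Sprinkler) - 3  [with Rain=4, Sprinkler=-1]  = 1
Yield = -3·Growth + 1  [with Growth=8]  = -23
Harvest = Soil + 2·Yield + 4  [with Soil=1, Yield=-23]  = -41
Without intervention: Sprinkler = -1 if Rain >= 2 else 2  [with Rain=4]  = -1; Soil = max(Rain, Sprinkler) - 3  [with Rain=4, Sprinkler=-1]  = 1; Wet = Soil - 1  [with Soil=1]  = 0; Growth = -3·Wet - 2·Rain + 5  [with Wet=0, Rain=4]  = -3; Yield = -3·Growth + 1  [with Growth=-3]  = 10; Harvest = Soil + 2·Yield + 4  [with Soil=1, Yield=10]  = 25.
Change = -41 − 25 = -66.

-66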